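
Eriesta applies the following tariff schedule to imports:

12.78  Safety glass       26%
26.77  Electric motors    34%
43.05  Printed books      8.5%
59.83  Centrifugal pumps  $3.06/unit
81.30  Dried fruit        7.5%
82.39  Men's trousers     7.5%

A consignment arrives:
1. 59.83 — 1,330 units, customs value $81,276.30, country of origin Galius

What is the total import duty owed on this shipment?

Line 1 (59.83, Galius, 1,330 units, $81,276.30):
Base rate for 59.83 is $3.06/unit.
Duty = 1,330 × $3.06 = $4,069.80.

$4,069.80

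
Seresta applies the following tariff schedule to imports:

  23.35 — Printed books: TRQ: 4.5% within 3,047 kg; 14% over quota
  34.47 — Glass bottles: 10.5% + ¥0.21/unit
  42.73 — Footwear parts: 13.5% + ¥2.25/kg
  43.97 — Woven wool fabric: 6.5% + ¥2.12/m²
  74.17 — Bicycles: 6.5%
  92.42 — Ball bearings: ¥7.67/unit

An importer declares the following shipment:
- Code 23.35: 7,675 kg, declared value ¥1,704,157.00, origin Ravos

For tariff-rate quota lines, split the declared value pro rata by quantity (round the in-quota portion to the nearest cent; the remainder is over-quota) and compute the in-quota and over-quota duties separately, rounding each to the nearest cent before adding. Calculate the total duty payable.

Line 1 (23.35, Ravos, 7,675 kg, ¥1,704,157.00):
Code 23.35 is under a tariff-rate quota (threshold 3,047 kg). In-quota: 3,047 kg at 4.5%; over-quota: 4,628 kg at 14%.
Pro-rata value split: in-quota = ¥1,704,157.00 × 3,047/7,675 = ¥676,555.88; over-quota = ¥1,704,157.00 − ¥676,555.88 = ¥1,027,601.12.
In-quota duty = ¥676,555.88 × 4.5% = ¥30,445.01. Over-quota duty = ¥1,027,601.12 × 14% = ¥143,864.16.
Line duty = ¥30,445.01 + ¥143,864.16 = ¥174,309.17.

¥174,309.17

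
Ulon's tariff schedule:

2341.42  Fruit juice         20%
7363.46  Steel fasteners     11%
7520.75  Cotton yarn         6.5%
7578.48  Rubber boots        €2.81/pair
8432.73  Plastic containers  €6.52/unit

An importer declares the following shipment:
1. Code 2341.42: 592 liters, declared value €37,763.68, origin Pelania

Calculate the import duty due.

€7,552.74

Line 1 (2341.42, Pelania, 592 liters, €37,763.68):
Base rate for 2341.42 is 20%.
Duty = €37,763.68 × 20% = €7,552.74.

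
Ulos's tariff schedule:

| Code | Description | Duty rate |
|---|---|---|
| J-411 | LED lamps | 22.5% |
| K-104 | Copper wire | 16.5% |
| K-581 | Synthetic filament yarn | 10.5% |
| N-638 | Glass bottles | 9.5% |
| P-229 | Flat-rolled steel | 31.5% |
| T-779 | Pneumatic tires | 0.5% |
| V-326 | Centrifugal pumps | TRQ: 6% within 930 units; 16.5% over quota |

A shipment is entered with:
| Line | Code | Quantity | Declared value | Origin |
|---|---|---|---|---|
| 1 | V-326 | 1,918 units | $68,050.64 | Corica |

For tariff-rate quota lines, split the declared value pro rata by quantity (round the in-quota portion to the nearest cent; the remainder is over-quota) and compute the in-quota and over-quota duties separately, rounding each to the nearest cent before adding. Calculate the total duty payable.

Line 1 (V-326, Corica, 1,918 units, $68,050.64):
Code V-326 is under a tariff-rate quota (threshold 930 units). In-quota: 930 units at 6%; over-quota: 988 units at 16.5%.
Pro-rata value split: in-quota = $68,050.64 × 930/1,918 = $32,996.40; over-quota = $68,050.64 − $32,996.40 = $35,054.24.
In-quota duty = $32,996.40 × 6% = $1,979.78. Over-quota duty = $35,054.24 × 16.5% = $5,783.95.
Line duty = $1,979.78 + $5,783.95 = $7,763.73.

$7,763.73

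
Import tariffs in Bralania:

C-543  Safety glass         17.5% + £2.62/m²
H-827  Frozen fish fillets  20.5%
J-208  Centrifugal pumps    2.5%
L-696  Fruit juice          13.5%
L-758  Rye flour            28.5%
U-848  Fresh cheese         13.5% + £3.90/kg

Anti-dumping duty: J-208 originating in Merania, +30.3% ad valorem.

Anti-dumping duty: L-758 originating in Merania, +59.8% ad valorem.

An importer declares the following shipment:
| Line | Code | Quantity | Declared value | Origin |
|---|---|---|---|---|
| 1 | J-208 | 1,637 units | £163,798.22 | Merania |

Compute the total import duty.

£53,725.82

Line 1 (J-208, Merania, 1,637 units, £163,798.22):
Base rate for J-208 is 2.5%.
Additional duty on J-208 from Merania: +30.3%. Applied ad valorem rate: 2.5% + 30.3% = 32.8%.
Duty = £163,798.22 × 32.8% = £53,725.82.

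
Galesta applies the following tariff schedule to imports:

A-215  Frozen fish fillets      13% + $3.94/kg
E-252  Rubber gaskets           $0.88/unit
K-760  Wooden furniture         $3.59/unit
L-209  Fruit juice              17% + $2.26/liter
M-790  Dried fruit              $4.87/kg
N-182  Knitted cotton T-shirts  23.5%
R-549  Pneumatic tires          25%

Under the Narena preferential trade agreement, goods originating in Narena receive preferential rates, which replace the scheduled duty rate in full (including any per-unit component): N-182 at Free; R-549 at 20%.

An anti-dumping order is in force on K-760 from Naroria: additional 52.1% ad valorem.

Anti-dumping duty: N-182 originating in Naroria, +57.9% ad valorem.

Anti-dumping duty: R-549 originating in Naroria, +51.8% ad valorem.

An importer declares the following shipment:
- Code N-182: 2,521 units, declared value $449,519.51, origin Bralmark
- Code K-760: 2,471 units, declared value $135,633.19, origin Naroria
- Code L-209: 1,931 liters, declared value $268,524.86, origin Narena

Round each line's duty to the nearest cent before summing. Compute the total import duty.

Line 1 (N-182, Bralmark, 2,521 units, $449,519.51):
Base rate for N-182 is 23.5%.
N-182 has an FTA preferential rate, but origin Bralmark is not Narena; base rate stands.
The additional-duty order on N-182 targets Naroria, not Bralmark; it does not apply.
Duty = $449,519.51 × 23.5% = $105,637.08.
Line 2 (K-760, Naroria, 2,471 units, $135,633.19):
Base rate for K-760 is $3.59/unit.
Additional duty on K-760 from Naroria: +52.1% ad valorem. Applied ad valorem rate = 52.1%.
Duty = $135,633.19 × 52.1% + 2,471 × $3.59 = $79,535.78.
Line 3 (L-209, Narena, 1,931 liters, $268,524.86):
Base rate for L-209 is 17% + $2.26/liter.
Origin Narena is the FTA partner but L-209 is not on the preference list; base rate stands.
Duty = $268,524.86 × 17% + 1,931 × $2.26 = $50,013.29.
Total = $105,637.08 + $79,535.78 + $50,013.29 = $235,186.15.

$235,186.15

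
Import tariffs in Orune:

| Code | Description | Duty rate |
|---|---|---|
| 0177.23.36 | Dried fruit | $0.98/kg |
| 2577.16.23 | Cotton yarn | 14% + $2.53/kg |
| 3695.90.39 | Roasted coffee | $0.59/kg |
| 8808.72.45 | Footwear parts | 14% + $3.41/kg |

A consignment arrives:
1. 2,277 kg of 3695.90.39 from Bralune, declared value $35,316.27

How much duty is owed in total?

Line 1 (3695.90.39, Bralune, 2,277 kg, $35,316.27):
Base rate for 3695.90.39 is $0.59/kg.
Duty = 2,277 × $0.59 = $1,343.43.

$1,343.43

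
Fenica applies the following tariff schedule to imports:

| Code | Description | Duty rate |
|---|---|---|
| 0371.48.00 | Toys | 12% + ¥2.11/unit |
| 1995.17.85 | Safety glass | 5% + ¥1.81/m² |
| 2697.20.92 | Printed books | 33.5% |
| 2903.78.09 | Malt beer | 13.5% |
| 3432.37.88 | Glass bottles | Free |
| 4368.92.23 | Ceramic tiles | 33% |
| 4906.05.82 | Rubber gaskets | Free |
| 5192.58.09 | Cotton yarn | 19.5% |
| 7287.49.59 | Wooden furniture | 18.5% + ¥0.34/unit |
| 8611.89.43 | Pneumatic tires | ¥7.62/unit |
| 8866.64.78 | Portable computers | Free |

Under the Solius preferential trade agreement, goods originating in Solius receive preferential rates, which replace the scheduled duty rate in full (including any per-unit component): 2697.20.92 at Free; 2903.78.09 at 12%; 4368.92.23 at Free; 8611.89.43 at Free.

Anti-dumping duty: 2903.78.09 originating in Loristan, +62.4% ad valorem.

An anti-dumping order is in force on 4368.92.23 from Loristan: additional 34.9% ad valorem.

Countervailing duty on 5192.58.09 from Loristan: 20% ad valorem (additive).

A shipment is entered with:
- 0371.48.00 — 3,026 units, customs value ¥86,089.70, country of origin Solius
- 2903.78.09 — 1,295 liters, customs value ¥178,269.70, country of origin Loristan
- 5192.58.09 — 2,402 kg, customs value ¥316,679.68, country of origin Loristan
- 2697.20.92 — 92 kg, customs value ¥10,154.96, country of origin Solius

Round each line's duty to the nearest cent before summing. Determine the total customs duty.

Line 1 (0371.48.00, Solius, 3,026 units, ¥86,089.70):
Base rate for 0371.48.00 is 12% + ¥2.11/unit.
Origin Solius is the FTA partner but 0371.48.00 is not on the preference list; base rate stands.
Duty = ¥86,089.70 × 12% + 3,026 × ¥2.11 = ¥16,715.62.
Line 2 (2903.78.09, Loristan, 1,295 liters, ¥178,269.70):
Base rate for 2903.78.09 is 13.5%.
2903.78.09 has an FTA preferential rate, but origin Loristan is not Solius; base rate stands.
Additional duty on 2903.78.09 from Loristan: +62.4%. Applied ad valorem rate: 13.5% + 62.4% = 75.9%.
Duty = ¥178,269.70 × 75.9% = ¥135,306.70.
Line 3 (5192.58.09, Loristan, 2,402 kg, ¥316,679.68):
Base rate for 5192.58.09 is 19.5%.
Additional duty on 5192.58.09 from Loristan: +20%. Applied ad valorem rate: 19.5% + 20% = 39.5%.
Duty = ¥316,679.68 × 39.5% = ¥125,088.47.
Line 4 (2697.20.92, Solius, 92 kg, ¥10,154.96):
Base rate for 2697.20.92 is 33.5%.
Origin Solius qualifies under the Fenica–Solius agreement and 2697.20.92 is covered: preferential rate Free applies instead.
Duty = ¥10,154.96 × 0% = ¥0.00.
Total = ¥16,715.62 + ¥135,306.70 + ¥125,088.47 + ¥0.00 = ¥277,110.79.

¥277,110.79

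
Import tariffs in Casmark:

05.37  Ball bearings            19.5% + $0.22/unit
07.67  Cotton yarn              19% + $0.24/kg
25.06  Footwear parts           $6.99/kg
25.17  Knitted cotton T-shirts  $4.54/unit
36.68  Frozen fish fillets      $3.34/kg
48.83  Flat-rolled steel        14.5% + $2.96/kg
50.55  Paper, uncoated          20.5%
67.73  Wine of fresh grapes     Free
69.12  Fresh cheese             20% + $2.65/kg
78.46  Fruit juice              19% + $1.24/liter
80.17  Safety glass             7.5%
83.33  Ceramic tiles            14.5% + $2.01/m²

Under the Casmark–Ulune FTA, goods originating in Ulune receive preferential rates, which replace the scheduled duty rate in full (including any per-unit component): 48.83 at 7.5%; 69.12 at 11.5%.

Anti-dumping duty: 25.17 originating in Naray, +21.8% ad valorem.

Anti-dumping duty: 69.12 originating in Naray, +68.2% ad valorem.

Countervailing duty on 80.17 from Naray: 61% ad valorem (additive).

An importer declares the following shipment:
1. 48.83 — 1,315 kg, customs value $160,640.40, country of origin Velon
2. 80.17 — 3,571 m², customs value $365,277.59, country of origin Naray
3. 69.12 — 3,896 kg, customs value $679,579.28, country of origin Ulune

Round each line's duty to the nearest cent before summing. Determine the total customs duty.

$355,552.03

Line 1 (48.83, Velon, 1,315 kg, $160,640.40):
Base rate for 48.83 is 14.5% + $2.96/kg.
48.83 has an FTA preferential rate, but origin Velon is not Ulune; base rate stands.
Duty = $160,640.40 × 14.5% + 1,315 × $2.96 = $27,185.26.
Line 2 (80.17, Naray, 3,571 m², $365,277.59):
Base rate for 80.17 is 7.5%.
Additional duty on 80.17 from Naray: +61%. Applied ad valorem rate: 7.5% + 61% = 68.5%.
Duty = $365,277.59 × 68.5% = $250,215.15.
Line 3 (69.12, Ulune, 3,896 kg, $679,579.28):
Base rate for 69.12 is 20% + $2.65/kg.
Origin Ulune qualifies under the Casmark–Ulune agreement and 69.12 is covered: preferential rate 11.5% applies instead.
The additional-duty order on 69.12 targets Naray, not Ulune; it does not apply.
Duty = $679,579.28 × 11.5% = $78,151.62.
Total = $27,185.26 + $250,215.15 + $78,151.62 = $355,552.03.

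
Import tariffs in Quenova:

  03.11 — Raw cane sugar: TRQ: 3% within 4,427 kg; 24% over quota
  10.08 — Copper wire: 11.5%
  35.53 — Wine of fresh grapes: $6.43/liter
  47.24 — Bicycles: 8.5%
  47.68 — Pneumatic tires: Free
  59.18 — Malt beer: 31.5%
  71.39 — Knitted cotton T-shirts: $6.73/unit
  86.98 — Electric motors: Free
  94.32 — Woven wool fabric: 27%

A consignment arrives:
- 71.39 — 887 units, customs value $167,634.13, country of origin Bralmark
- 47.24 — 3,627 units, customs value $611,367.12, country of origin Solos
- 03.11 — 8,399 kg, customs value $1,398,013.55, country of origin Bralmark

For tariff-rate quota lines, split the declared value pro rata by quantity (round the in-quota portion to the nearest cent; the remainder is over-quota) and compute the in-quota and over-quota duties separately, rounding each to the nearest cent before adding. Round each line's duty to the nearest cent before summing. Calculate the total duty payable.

$238,715.40

Line 1 (71.39, Bralmark, 887 units, $167,634.13):
Base rate for 71.39 is $6.73/unit.
Duty = 887 × $6.73 = $5,969.51.
Line 2 (47.24, Solos, 3,627 units, $611,367.12):
Base rate for 47.24 is 8.5%.
Duty = $611,367.12 × 8.5% = $51,966.21.
Line 3 (03.11, Bralmark, 8,399 kg, $1,398,013.55):
Code 03.11 is under a tariff-rate quota (threshold 4,427 kg). In-quota: 4,427 kg at 3%; over-quota: 3,972 kg at 24%.
Pro-rata value split: in-quota = $1,398,013.55 × 4,427/8,399 = $736,874.15; over-quota = $1,398,013.55 − $736,874.15 = $661,139.40.
In-quota duty = $736,874.15 × 3% = $22,106.22. Over-quota duty = $661,139.40 × 24% = $158,673.46.
Line duty = $22,106.22 + $158,673.46 = $180,779.68.
Total = $5,969.51 + $51,966.21 + $180,779.68 = $238,715.40.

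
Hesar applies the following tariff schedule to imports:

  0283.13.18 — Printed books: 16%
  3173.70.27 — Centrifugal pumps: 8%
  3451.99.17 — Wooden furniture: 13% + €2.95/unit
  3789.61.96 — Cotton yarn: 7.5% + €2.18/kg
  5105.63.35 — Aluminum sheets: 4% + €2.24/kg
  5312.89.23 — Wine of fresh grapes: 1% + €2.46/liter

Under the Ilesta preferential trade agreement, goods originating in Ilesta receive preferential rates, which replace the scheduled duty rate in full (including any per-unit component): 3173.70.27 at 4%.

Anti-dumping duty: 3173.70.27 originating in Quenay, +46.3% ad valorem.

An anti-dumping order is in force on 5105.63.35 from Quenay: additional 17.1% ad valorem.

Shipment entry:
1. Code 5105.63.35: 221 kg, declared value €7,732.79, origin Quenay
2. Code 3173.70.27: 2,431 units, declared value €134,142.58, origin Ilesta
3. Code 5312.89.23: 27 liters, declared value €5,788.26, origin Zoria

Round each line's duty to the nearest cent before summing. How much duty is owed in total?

Line 1 (5105.63.35, Quenay, 221 kg, €7,732.79):
Base rate for 5105.63.35 is 4% + €2.24/kg.
Additional duty on 5105.63.35 from Quenay: +17.1%. Applied ad valorem rate: 4% + 17.1% = 21.1%.
Duty = €7,732.79 × 21.1% + 221 × €2.24 = €2,126.66.
Line 2 (3173.70.27, Ilesta, 2,431 units, €134,142.58):
Base rate for 3173.70.27 is 8%.
Origin Ilesta qualifies under the Hesar–Ilesta agreement and 3173.70.27 is covered: preferential rate 4% applies instead.
The additional-duty order on 3173.70.27 targets Quenay, not Ilesta; it does not apply.
Duty = €134,142.58 × 4% = €5,365.70.
Line 3 (5312.89.23, Zoria, 27 liters, €5,788.26):
Base rate for 5312.89.23 is 1% + €2.46/liter.
Duty = €5,788.26 × 1% + 27 × €2.46 = €124.30.
Total = €2,126.66 + €5,365.70 + €124.30 = €7,616.66.

€7,616.66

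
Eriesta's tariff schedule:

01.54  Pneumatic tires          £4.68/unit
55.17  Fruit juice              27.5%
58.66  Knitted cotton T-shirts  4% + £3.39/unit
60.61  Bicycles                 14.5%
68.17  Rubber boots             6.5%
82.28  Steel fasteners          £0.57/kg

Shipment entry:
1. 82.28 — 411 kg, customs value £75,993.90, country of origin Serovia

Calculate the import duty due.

£234.27

Line 1 (82.28, Serovia, 411 kg, £75,993.90):
Base rate for 82.28 is £0.57/kg.
Duty = 411 × £0.57 = £234.27.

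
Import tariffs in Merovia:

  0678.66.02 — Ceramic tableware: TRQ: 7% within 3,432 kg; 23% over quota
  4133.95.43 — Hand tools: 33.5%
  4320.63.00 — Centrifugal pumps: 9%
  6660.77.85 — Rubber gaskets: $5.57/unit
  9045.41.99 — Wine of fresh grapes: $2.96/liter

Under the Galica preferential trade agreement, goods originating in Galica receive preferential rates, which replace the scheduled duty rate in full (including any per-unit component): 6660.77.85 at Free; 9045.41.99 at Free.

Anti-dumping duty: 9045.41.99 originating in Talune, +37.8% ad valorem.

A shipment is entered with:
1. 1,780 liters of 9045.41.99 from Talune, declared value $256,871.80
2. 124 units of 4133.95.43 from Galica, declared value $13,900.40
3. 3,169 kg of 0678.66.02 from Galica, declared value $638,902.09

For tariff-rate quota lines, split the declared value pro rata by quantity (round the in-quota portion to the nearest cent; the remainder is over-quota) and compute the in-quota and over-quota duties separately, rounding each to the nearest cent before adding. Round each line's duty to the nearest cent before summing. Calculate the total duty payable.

Line 1 (9045.41.99, Talune, 1,780 liters, $256,871.80):
Base rate for 9045.41.99 is $2.96/liter.
9045.41.99 has an FTA preferential rate, but origin Talune is not Galica; base rate stands.
Additional duty on 9045.41.99 from Talune: +37.8% ad valorem. Applied ad valorem rate = 37.8%.
Duty = $256,871.80 × 37.8% + 1,780 × $2.96 = $102,366.34.
Line 2 (4133.95.43, Galica, 124 units, $13,900.40):
Base rate for 4133.95.43 is 33.5%.
Origin Galica is the FTA partner but 4133.95.43 is not on the preference list; base rate stands.
Duty = $13,900.40 × 33.5% = $4,656.63.
Line 3 (0678.66.02, Galica, 3,169 kg, $638,902.09):
Code 0678.66.02 is under a tariff-rate quota (threshold 3,432 kg). Quantity 3,169 kg is within the quota, so the in-quota rate 7% applies to the full value.
Duty = $638,902.09 × 7% = $44,723.15.
Total = $102,366.34 + $4,656.63 + $44,723.15 = $151,746.12.

$151,746.12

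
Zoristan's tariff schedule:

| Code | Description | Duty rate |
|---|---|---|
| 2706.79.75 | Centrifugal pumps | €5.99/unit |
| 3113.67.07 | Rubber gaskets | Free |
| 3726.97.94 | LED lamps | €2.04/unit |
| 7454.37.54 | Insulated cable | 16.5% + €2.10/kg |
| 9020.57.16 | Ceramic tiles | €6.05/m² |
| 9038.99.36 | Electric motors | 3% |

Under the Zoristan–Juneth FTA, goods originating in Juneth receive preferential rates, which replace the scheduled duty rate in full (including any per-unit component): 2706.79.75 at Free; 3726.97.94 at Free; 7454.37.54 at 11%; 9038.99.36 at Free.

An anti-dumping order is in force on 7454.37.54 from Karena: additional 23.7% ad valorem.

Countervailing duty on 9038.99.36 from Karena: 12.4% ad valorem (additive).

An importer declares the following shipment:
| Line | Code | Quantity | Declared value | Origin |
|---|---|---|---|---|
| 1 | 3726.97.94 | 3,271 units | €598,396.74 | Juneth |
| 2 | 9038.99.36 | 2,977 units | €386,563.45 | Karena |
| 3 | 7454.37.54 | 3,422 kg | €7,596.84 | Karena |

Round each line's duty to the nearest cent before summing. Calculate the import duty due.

Line 1 (3726.97.94, Juneth, 3,271 units, €598,396.74):
Base rate for 3726.97.94 is €2.04/unit.
Origin Juneth qualifies under the Zoristan–Juneth agreement and 3726.97.94 is covered: preferential rate Free applies instead.
Duty = €598,396.74 × 0% = €0.00.
Line 2 (9038.99.36, Karena, 2,977 units, €386,563.45):
Base rate for 9038.99.36 is 3%.
9038.99.36 has an FTA preferential rate, but origin Karena is not Juneth; base rate stands.
Additional duty on 9038.99.36 from Karena: +12.4%. Applied ad valorem rate: 3% + 12.4% = 15.4%.
Duty = €386,563.45 × 15.4% = €59,530.77.
Line 3 (7454.37.54, Karena, 3,422 kg, €7,596.84):
Base rate for 7454.37.54 is 16.5% + €2.10/kg.
7454.37.54 has an FTA preferential rate, but origin Karena is not Juneth; base rate stands.
Additional duty on 7454.37.54 from Karena: +23.7%. Applied ad valorem rate: 16.5% + 23.7% = 40.2%.
Duty = €7,596.84 × 40.2% + 3,422 × €2.10 = €10,240.13.
Total = €0.00 + €59,530.77 + €10,240.13 = €69,770.90.

€69,770.90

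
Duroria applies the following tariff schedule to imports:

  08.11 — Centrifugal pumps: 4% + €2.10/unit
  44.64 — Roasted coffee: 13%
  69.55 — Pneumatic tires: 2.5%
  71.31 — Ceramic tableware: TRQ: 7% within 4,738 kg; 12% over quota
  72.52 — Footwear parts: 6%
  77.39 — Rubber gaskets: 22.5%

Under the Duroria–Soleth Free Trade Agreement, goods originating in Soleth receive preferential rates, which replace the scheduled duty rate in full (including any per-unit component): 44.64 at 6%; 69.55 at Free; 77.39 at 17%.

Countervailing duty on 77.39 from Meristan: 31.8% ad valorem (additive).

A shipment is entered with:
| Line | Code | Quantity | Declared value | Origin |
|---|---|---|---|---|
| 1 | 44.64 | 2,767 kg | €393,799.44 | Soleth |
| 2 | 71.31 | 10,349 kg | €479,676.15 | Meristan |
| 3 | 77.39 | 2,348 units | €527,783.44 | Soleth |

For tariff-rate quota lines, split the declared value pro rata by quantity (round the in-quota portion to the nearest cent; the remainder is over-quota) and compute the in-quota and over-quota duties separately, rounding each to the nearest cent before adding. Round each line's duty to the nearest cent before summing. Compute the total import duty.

€159,931.97

Line 1 (44.64, Soleth, 2,767 kg, €393,799.44):
Base rate for 44.64 is 13%.
Origin Soleth qualifies under the Duroria–Soleth agreement and 44.64 is covered: preferential rate 6% applies instead.
Duty = €393,799.44 × 6% = €23,627.97.
Line 2 (71.31, Meristan, 10,349 kg, €479,676.15):
Code 71.31 is under a tariff-rate quota (threshold 4,738 kg). In-quota: 4,738 kg at 7%; over-quota: 5,611 kg at 12%.
Pro-rata value split: in-quota = €479,676.15 × 4,738/10,349 = €219,606.30; over-quota = €479,676.15 − €219,606.30 = €260,069.85.
In-quota duty = €219,606.30 × 7% = €15,372.44. Over-quota duty = €260,069.85 × 12% = €31,208.38.
Line duty = €15,372.44 + €31,208.38 = €46,580.82.
Line 3 (77.39, Soleth, 2,348 units, €527,783.44):
Base rate for 77.39 is 22.5%.
Origin Soleth qualifies under the Duroria–Soleth agreement and 77.39 is covered: preferential rate 17% applies instead.
The additional-duty order on 77.39 targets Meristan, not Soleth; it does not apply.
Duty = €527,783.44 × 17% = €89,723.18.
Total = €23,627.97 + €46,580.82 + €89,723.18 = €159,931.97.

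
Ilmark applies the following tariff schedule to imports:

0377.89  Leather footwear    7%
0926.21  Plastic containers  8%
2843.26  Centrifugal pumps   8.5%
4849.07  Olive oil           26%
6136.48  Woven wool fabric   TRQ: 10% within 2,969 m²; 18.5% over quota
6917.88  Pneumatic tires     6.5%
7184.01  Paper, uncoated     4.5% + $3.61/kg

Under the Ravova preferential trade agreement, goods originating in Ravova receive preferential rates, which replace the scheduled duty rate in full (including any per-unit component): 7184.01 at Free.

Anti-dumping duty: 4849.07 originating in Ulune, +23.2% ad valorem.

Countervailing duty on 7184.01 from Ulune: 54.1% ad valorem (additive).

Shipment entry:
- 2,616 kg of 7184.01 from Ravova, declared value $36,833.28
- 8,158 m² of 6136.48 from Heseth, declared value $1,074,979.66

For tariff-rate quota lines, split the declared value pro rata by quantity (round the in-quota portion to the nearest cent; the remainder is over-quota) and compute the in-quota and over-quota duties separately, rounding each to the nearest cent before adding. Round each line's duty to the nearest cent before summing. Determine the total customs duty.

Line 1 (7184.01, Ravova, 2,616 kg, $36,833.28):
Base rate for 7184.01 is 4.5% + $3.61/kg.
Origin Ravova qualifies under the Ilmark–Ravova agreement and 7184.01 is covered: preferential rate Free applies instead.
The additional-duty order on 7184.01 targets Ulune, not Ravova; it does not apply.
Duty = $36,833.28 × 0% = $0.00.
Line 2 (6136.48, Heseth, 8,158 m², $1,074,979.66):
Code 6136.48 is under a tariff-rate quota (threshold 2,969 m²). In-quota: 2,969 m² at 10%; over-quota: 5,189 m² at 18.5%.
Pro-rata value split: in-quota = $1,074,979.66 × 2,969/8,158 = $391,225.13; over-quota = $1,074,979.66 − $391,225.13 = $683,754.53.
In-quota duty = $391,225.13 × 10% = $39,122.51. Over-quota duty = $683,754.53 × 18.5% = $126,494.59.
Line duty = $39,122.51 + $126,494.59 = $165,617.10.
Total = $0.00 + $165,617.10 = $165,617.10.

$165,617.10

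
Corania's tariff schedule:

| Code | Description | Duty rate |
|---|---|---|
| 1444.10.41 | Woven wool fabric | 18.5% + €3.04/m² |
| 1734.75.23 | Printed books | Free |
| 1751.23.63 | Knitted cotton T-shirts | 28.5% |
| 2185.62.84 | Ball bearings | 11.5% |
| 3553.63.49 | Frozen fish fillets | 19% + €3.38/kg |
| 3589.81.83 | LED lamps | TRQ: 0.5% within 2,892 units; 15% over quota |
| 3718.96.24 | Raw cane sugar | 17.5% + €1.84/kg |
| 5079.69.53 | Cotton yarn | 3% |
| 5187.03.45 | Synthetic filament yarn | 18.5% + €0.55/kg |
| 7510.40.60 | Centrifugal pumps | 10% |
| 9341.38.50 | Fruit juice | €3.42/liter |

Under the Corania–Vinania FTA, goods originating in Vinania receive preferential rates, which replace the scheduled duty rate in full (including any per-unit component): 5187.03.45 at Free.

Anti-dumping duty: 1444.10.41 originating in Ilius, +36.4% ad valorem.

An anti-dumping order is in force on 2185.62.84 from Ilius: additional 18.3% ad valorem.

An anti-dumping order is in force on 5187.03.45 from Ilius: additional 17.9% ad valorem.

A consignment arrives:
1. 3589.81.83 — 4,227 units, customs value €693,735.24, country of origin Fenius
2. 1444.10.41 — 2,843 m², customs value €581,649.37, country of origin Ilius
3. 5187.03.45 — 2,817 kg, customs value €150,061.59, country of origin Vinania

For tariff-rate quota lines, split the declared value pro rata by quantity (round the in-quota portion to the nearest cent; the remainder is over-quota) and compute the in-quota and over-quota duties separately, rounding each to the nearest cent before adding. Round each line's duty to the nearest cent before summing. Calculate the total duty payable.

€363,206.43

Line 1 (3589.81.83, Fenius, 4,227 units, €693,735.24):
Code 3589.81.83 is under a tariff-rate quota (threshold 2,892 units). In-quota: 2,892 units at 0.5%; over-quota: 1,335 units at 15%.
Pro-rata value split: in-quota = €693,735.24 × 2,892/4,227 = €474,635.04; over-quota = €693,735.24 − €474,635.04 = €219,100.20.
In-quota duty = €474,635.04 × 0.5% = €2,373.18. Over-quota duty = €219,100.20 × 15% = €32,865.03.
Line duty = €2,373.18 + €32,865.03 = €35,238.21.
Line 2 (1444.10.41, Ilius, 2,843 m², €581,649.37):
Base rate for 1444.10.41 is 18.5% + €3.04/m².
Additional duty on 1444.10.41 from Ilius: +36.4%. Applied ad valorem rate: 18.5% + 36.4% = 54.9%.
Duty = €581,649.37 × 54.9% + 2,843 × €3.04 = €327,968.22.
Line 3 (5187.03.45, Vinania, 2,817 kg, €150,061.59):
Base rate for 5187.03.45 is 18.5% + €0.55/kg.
Origin Vinania qualifies under the Corania–Vinania agreement and 5187.03.45 is covered: preferential rate Free applies instead.
The additional-duty order on 5187.03.45 targets Ilius, not Vinania; it does not apply.
Duty = €150,061.59 × 0% = €0.00.
Total = €35,238.21 + €327,968.22 + €0.00 = €363,206.43.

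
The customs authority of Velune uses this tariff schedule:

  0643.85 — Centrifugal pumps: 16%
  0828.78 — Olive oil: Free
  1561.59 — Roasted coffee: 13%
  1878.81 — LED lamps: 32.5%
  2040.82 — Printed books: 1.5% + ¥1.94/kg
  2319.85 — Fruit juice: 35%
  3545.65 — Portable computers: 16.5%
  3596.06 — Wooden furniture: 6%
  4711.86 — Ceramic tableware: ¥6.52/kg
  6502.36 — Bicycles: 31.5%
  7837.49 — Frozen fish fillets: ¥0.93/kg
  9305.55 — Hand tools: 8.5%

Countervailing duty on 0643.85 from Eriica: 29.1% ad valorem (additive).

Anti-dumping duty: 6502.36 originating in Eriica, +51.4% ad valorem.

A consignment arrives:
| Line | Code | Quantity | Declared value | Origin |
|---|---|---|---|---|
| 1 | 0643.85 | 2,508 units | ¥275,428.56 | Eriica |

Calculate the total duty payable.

Line 1 (0643.85, Eriica, 2,508 units, ¥275,428.56):
Base rate for 0643.85 is 16%.
Additional duty on 0643.85 from Eriica: +29.1%. Applied ad valorem rate: 16% + 29.1% = 45.1%.
Duty = ¥275,428.56 × 45.1% = ¥124,218.28.

¥124,218.28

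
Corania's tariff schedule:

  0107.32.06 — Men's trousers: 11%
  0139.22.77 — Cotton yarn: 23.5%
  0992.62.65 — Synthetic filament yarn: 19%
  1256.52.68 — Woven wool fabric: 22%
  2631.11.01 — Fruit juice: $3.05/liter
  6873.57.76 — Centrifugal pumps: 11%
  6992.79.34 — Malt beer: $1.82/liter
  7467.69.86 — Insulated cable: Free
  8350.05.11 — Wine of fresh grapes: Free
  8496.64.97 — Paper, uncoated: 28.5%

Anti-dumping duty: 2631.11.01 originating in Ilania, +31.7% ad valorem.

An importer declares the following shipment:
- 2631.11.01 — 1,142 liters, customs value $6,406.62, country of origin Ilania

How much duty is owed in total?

Line 1 (2631.11.01, Ilania, 1,142 liters, $6,406.62):
Base rate for 2631.11.01 is $3.05/liter.
Additional duty on 2631.11.01 from Ilania: +31.7% ad valorem. Applied ad valorem rate = 31.7%.
Duty = $6,406.62 × 31.7% + 1,142 × $3.05 = $5,514.00.

$5,514.00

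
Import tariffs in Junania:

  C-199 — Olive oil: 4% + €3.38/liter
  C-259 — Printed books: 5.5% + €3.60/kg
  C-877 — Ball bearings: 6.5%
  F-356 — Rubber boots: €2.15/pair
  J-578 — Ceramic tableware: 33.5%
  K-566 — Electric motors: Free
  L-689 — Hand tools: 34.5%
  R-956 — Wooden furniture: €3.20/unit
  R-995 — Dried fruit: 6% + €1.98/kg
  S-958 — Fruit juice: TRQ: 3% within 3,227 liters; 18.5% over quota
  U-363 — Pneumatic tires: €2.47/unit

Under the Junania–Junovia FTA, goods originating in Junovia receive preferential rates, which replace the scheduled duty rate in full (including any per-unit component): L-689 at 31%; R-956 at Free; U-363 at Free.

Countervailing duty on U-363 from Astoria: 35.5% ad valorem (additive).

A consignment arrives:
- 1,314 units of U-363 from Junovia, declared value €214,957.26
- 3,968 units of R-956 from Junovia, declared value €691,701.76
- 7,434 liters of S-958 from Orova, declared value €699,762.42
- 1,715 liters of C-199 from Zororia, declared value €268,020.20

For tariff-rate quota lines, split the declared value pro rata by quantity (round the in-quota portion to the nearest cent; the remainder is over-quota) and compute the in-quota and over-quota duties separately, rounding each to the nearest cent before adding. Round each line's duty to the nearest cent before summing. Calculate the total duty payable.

€98,891.15

Line 1 (U-363, Junovia, 1,314 units, €214,957.26):
Base rate for U-363 is €2.47/unit.
Origin Junovia qualifies under the Junania–Junovia agreement and U-363 is covered: preferential rate Free applies instead.
The additional-duty order on U-363 targets Astoria, not Junovia; it does not apply.
Duty = €214,957.26 × 0% = €0.00.
Line 2 (R-956, Junovia, 3,968 units, €691,701.76):
Base rate for R-956 is €3.20/unit.
Origin Junovia qualifies under the Junania–Junovia agreement and R-956 is covered: preferential rate Free applies instead.
Duty = €691,701.76 × 0% = €0.00.
Line 3 (S-958, Orova, 7,434 liters, €699,762.42):
Code S-958 is under a tariff-rate quota (threshold 3,227 liters). In-quota: 3,227 liters at 3%; over-quota: 4,207 liters at 18.5%.
Pro-rata value split: in-quota = €699,762.42 × 3,227/7,434 = €303,757.51; over-quota = €699,762.42 − €303,757.51 = €396,004.91.
In-quota duty = €303,757.51 × 3% = €9,112.73. Over-quota duty = €396,004.91 × 18.5% = €73,260.91.
Line duty = €9,112.73 + €73,260.91 = €82,373.64.
Line 4 (C-199, Zororia, 1,715 liters, €268,020.20):
Base rate for C-199 is 4% + €3.38/liter.
Duty = €268,020.20 × 4% + 1,715 × €3.38 = €16,517.51.
Total = €0.00 + €0.00 + €82,373.64 + €16,517.51 = €98,891.15.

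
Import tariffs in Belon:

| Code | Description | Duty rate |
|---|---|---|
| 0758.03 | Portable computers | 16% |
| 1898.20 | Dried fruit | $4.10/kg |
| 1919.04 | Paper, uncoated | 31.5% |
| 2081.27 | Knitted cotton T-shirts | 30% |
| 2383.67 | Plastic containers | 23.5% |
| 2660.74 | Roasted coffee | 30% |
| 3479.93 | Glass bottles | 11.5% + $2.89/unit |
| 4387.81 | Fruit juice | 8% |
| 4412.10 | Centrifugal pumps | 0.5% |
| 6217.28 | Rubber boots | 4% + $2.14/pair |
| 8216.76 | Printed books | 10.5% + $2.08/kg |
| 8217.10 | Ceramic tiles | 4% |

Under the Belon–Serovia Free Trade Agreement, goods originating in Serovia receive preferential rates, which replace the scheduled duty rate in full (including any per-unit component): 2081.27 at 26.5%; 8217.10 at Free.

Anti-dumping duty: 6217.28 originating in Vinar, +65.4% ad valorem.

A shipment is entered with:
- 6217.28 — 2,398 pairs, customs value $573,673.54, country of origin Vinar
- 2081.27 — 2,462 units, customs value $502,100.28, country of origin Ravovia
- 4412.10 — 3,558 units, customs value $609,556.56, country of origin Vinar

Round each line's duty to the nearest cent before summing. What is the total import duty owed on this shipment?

Line 1 (6217.28, Vinar, 2,398 pairs, $573,673.54):
Base rate for 6217.28 is 4% + $2.14/pair.
Additional duty on 6217.28 from Vinar: +65.4%. Applied ad valorem rate: 4% + 65.4% = 69.4%.
Duty = $573,673.54 × 69.4% + 2,398 × $2.14 = $403,261.16.
Line 2 (2081.27, Ravovia, 2,462 units, $502,100.28):
Base rate for 2081.27 is 30%.
2081.27 has an FTA preferential rate, but origin Ravovia is not Serovia; base rate stands.
Duty = $502,100.28 × 30% = $150,630.08.
Line 3 (4412.10, Vinar, 3,558 units, $609,556.56):
Base rate for 4412.10 is 0.5%.
Duty = $609,556.56 × 0.5% = $3,047.78.
Total = $403,261.16 + $150,630.08 + $3,047.78 = $556,939.02.

$556,939.02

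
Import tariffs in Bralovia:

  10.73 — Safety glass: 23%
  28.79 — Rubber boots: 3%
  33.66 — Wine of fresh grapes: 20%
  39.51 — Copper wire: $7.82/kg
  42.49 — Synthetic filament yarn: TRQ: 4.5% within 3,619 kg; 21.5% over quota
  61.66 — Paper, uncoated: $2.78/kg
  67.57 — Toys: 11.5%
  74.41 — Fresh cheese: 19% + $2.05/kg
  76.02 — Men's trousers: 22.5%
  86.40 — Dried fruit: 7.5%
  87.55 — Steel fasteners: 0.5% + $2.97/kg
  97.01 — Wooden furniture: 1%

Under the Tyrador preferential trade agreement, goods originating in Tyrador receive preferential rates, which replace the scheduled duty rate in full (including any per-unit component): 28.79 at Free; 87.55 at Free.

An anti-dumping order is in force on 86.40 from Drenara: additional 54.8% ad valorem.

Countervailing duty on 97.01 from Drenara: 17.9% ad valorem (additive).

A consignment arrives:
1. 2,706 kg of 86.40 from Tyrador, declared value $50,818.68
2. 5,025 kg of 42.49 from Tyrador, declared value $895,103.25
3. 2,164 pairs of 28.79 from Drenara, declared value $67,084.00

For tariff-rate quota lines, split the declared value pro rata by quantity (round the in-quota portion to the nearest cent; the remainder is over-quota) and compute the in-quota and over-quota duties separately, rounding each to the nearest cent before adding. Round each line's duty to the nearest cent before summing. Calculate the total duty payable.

Line 1 (86.40, Tyrador, 2,706 kg, $50,818.68):
Base rate for 86.40 is 7.5%.
Origin Tyrador is the FTA partner but 86.40 is not on the preference list; base rate stands.
The additional-duty order on 86.40 targets Drenara, not Tyrador; it does not apply.
Duty = $50,818.68 × 7.5% = $3,811.40.
Line 2 (42.49, Tyrador, 5,025 kg, $895,103.25):
Code 42.49 is under a tariff-rate quota (threshold 3,619 kg). In-quota: 3,619 kg at 4.5%; over-quota: 1,406 kg at 21.5%.
Pro-rata value split: in-quota = $895,103.25 × 3,619/5,025 = $644,652.47; over-quota = $895,103.25 − $644,652.47 = $250,450.78.
In-quota duty = $644,652.47 × 4.5% = $29,009.36. Over-quota duty = $250,450.78 × 21.5% = $53,846.92.
Line duty = $29,009.36 + $53,846.92 = $82,856.28.
Line 3 (28.79, Drenara, 2,164 pairs, $67,084.00):
Base rate for 28.79 is 3%.
28.79 has an FTA preferential rate, but origin Drenara is not Tyrador; base rate stands.
Duty = $67,084.00 × 3% = $2,012.52.
Total = $3,811.40 + $82,856.28 + $2,012.52 = $88,680.20.

$88,680.20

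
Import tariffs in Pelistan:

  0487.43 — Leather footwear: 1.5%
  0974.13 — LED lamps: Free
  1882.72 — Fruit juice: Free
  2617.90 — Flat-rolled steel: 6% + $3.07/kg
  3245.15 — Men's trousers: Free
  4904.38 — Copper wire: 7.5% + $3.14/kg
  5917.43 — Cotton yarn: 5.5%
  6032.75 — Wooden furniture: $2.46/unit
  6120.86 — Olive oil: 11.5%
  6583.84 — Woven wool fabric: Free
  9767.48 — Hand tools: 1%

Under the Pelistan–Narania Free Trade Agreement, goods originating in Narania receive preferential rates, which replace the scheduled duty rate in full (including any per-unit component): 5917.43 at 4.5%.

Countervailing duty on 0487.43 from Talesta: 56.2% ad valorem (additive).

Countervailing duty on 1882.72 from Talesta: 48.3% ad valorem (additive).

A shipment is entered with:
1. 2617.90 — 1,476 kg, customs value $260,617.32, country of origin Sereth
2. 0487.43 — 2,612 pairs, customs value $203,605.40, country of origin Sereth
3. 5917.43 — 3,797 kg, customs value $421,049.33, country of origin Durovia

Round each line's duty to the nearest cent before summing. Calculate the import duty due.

$46,380.15

Line 1 (2617.90, Sereth, 1,476 kg, $260,617.32):
Base rate for 2617.90 is 6% + $3.07/kg.
Duty = $260,617.32 × 6% + 1,476 × $3.07 = $20,168.36.
Line 2 (0487.43, Sereth, 2,612 pairs, $203,605.40):
Base rate for 0487.43 is 1.5%.
The additional-duty order on 0487.43 targets Talesta, not Sereth; it does not apply.
Duty = $203,605.40 × 1.5% = $3,054.08.
Line 3 (5917.43, Durovia, 3,797 kg, $421,049.33):
Base rate for 5917.43 is 5.5%.
5917.43 has an FTA preferential rate, but origin Durovia is not Narania; base rate stands.
Duty = $421,049.33 × 5.5% = $23,157.71.
Total = $20,168.36 + $3,054.08 + $23,157.71 = $46,380.15.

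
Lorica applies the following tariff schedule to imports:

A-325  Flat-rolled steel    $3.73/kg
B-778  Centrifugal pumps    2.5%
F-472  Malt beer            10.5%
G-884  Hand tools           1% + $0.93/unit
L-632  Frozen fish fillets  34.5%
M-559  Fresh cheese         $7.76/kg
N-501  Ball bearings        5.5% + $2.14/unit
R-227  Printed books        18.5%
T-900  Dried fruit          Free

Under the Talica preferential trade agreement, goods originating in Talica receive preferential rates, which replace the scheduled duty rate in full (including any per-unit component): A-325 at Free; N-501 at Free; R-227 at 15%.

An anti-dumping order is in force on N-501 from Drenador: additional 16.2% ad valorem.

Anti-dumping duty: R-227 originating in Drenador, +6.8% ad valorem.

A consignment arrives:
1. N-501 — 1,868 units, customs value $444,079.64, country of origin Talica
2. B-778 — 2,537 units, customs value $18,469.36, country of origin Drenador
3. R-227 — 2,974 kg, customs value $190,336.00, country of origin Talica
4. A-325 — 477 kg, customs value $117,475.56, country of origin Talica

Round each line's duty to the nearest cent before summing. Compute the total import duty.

$29,012.13

Line 1 (N-501, Talica, 1,868 units, $444,079.64):
Base rate for N-501 is 5.5% + $2.14/unit.
Origin Talica qualifies under the Lorica–Talica agreement and N-501 is covered: preferential rate Free applies instead.
The additional-duty order on N-501 targets Drenador, not Talica; it does not apply.
Duty = $444,079.64 × 0% = $0.00.
Line 2 (B-778, Drenador, 2,537 units, $18,469.36):
Base rate for B-778 is 2.5%.
Duty = $18,469.36 × 2.5% = $461.73.
Line 3 (R-227, Talica, 2,974 kg, $190,336.00):
Base rate for R-227 is 18.5%.
Origin Talica qualifies under the Lorica–Talica agreement and R-227 is covered: preferential rate 15% applies instead.
The additional-duty order on R-227 targets Drenador, not Talica; it does not apply.
Duty = $190,336.00 × 15% = $28,550.40.
Line 4 (A-325, Talica, 477 kg, $117,475.56):
Base rate for A-325 is $3.73/kg.
Origin Talica qualifies under the Lorica–Talica agreement and A-325 is covered: preferential rate Free applies instead.
Duty = $117,475.56 × 0% = $0.00.
Total = $0.00 + $461.73 + $28,550.40 + $0.00 = $29,012.13.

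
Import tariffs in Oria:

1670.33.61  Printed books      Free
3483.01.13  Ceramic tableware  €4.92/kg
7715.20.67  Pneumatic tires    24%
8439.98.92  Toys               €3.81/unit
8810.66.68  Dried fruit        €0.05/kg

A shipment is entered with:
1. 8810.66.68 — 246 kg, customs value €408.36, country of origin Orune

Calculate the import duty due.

€12.30

Line 1 (8810.66.68, Orune, 246 kg, €408.36):
Base rate for 8810.66.68 is €0.05/kg.
Duty = 246 × €0.05 = €12.30.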